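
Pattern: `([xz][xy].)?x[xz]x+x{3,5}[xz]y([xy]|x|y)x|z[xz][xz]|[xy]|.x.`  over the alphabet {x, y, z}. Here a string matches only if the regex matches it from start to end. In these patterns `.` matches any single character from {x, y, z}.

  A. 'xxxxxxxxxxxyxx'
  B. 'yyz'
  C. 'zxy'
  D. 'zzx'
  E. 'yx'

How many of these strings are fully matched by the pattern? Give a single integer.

3

A → match
B → no match
C → match
D → match
E → no match
Total matched: 3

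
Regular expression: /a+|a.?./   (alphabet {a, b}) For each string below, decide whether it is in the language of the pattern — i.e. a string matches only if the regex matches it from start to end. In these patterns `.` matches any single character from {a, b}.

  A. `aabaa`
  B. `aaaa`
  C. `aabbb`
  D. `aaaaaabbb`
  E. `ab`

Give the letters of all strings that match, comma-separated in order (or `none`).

A → no match
B → match
C → no match
D → no match
E → match

B, E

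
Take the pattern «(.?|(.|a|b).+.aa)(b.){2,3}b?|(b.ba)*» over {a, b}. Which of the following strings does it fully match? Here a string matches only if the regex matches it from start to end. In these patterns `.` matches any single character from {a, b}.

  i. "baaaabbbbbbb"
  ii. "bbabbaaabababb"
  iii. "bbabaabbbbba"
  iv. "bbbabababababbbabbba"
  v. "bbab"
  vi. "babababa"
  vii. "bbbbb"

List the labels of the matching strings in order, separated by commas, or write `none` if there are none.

i, ii, iii, iv, vi, vii

i → match
ii → match
iii → match
iv → match
v → no match
vi → match
vii → match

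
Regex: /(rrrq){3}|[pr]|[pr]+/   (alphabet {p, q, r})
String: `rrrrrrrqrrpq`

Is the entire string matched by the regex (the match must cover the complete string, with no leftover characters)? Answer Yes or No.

No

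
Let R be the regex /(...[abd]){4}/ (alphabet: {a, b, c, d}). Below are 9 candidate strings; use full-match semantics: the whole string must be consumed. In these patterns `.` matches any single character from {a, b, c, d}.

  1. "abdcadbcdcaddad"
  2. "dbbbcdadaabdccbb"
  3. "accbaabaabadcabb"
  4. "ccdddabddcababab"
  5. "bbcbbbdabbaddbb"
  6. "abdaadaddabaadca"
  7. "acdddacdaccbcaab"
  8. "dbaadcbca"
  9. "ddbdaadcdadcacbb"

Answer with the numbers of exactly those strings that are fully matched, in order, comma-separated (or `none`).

1 → no match
2 → match
3 → match
4 → match
5 → no match
6 → match
7 → match
8 → no match
9 → no match

2, 3, 4, 6, 7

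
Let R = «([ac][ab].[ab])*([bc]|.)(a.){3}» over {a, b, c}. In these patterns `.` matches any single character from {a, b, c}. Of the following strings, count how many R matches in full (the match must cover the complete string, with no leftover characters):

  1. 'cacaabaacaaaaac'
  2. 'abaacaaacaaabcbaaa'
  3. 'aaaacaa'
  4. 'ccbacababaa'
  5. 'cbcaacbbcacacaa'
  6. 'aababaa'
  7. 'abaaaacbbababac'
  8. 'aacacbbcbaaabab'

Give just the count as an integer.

1 → match
2 → no match
3 → match
4 → no match
5 → no match
6 → match
7 → match
8 → no match
Total matched: 4

4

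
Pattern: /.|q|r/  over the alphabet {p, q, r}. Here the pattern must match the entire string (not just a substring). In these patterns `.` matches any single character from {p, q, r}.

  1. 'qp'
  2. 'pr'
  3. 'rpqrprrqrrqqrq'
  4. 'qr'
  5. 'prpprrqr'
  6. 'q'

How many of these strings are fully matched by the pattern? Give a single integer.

1 → no match
2 → no match
3 → no match
4 → no match
5 → no match
6 → match
Total matched: 1

1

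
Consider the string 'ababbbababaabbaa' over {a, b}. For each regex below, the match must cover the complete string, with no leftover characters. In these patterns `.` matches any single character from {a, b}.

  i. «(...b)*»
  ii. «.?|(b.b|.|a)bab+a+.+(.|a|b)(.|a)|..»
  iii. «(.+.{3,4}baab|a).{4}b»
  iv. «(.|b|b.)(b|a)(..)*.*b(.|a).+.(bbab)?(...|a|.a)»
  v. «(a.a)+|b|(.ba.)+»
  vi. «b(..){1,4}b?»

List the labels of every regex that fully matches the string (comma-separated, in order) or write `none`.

ii, iv, v

i → no match
ii → match
iii → no match — must end with 'b'
iv → match
v → match
vi → no match — must start with 'b'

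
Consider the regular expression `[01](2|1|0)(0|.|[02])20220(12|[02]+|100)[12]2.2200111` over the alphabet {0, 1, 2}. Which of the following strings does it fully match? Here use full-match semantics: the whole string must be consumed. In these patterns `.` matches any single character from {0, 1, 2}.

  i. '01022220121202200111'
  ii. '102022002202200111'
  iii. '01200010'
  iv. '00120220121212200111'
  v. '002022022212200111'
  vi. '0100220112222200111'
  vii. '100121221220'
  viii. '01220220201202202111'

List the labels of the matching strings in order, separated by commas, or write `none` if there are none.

i → no match
ii → no match
iii → no match — must end with '2200111'
iv → match
v → no match
vi → no match
vii → no match — must end with '2200111'
viii → no match — must end with '2200111'

iv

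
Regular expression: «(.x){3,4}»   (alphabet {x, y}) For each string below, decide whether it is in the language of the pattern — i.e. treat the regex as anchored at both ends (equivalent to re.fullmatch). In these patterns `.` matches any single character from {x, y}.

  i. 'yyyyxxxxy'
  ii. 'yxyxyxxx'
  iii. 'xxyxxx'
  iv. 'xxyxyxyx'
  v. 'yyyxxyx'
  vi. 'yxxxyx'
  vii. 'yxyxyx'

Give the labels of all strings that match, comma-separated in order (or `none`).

i → no match — must end with 'x'
ii → match
iii → match
iv → match
v → no match
vi → match
vii → match

ii, iii, iv, vi, vii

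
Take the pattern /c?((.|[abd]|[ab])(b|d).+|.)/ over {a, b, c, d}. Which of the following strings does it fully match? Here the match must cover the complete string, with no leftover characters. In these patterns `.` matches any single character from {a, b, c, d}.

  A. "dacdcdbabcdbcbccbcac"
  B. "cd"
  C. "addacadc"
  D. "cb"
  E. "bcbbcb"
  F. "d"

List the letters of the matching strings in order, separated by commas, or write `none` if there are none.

A → no match
B → match
C → match
D → match
E → no match
F → match

B, C, D, F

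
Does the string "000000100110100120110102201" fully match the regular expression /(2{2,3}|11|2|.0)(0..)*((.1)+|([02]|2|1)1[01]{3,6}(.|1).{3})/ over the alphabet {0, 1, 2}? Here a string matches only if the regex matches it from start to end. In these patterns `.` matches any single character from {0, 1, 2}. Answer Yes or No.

Yes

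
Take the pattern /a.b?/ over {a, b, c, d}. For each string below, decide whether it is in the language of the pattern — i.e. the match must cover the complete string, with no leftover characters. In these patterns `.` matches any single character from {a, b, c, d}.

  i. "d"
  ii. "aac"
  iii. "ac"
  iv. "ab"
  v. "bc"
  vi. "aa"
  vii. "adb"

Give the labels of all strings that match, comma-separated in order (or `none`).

i → no match — must start with "a"
ii → no match
iii → match
iv → match
v → no match — must start with "a"
vi → match
vii → match

iii, iv, vi, vii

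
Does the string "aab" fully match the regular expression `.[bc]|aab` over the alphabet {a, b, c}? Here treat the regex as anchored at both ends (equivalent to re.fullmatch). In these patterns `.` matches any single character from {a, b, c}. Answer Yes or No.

Yes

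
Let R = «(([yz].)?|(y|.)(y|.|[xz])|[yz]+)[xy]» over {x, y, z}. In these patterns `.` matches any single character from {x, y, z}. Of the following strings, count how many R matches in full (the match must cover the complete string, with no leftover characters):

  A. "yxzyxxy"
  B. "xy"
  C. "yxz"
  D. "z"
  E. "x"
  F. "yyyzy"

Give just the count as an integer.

A → no match
B → no match
C → no match
D → no match
E → match
F → match
Total matched: 2

2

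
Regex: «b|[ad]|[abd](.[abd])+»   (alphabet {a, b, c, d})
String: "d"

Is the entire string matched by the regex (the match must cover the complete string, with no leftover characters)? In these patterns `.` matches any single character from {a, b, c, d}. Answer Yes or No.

Yes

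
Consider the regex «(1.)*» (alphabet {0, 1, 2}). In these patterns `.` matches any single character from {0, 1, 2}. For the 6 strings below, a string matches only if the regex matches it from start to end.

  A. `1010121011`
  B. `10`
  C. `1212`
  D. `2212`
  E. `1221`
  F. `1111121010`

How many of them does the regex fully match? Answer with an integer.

4

A → match
B → match
C → match
D → no match
E → no match
F → match
Total matched: 4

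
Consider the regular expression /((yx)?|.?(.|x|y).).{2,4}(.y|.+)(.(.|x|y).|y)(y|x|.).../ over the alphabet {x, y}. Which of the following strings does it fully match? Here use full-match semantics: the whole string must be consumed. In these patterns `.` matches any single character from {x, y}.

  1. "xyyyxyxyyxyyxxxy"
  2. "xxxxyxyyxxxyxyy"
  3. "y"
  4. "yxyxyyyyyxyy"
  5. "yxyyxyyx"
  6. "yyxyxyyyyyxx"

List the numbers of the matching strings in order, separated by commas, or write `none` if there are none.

1 → match
2 → match
3. "y" → no match
4. "yxyxyyyyyxyy" → match
5. "yxyyxyyx" → match
6. "yyxyxyyyyyxx" → match

1, 2, 4, 5, 6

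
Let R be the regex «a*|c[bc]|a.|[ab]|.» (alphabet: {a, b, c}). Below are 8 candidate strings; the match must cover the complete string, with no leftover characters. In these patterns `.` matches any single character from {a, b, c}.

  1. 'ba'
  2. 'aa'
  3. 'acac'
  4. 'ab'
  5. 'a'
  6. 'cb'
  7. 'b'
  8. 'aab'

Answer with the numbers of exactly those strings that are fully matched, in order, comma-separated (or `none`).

1 → no match
2 → match
3 → no match
4 → match
5 → match
6 → match
7 → match
8 → no match

2, 4, 5, 6, 7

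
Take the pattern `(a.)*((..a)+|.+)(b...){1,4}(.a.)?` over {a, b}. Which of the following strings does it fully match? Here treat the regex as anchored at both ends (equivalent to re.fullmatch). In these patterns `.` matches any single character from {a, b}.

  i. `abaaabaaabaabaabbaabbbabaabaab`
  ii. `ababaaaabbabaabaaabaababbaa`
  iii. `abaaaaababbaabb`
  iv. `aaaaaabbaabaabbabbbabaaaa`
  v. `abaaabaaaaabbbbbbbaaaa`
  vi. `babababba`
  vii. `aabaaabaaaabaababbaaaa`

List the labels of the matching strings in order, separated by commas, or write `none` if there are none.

i → match
ii → match
iii → no match
iv → match
v → match
vi → no match
vii → no match

i, ii, iv, v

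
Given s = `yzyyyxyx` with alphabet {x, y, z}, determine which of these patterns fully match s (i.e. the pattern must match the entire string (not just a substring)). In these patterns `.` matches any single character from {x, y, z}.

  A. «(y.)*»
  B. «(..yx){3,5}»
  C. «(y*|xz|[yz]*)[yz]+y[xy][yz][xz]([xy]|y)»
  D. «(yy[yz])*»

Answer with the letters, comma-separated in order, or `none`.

A → match
B → no match
C → no match
D → no match

A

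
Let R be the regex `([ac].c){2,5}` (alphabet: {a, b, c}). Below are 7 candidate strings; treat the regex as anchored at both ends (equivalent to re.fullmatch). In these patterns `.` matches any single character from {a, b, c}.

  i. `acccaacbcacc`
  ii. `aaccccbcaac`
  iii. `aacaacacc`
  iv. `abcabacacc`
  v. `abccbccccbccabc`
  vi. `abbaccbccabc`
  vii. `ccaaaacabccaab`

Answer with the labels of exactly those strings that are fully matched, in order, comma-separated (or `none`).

iii

i. `acccaacbcacc` → no match
ii. `aaccccbcaac` → no match
iii. `aacaacacc` → match
iv. `abcabacacc` → no match
v → no match
vi. `abbaccbccabc` → no match
vii → no match — must end with `c`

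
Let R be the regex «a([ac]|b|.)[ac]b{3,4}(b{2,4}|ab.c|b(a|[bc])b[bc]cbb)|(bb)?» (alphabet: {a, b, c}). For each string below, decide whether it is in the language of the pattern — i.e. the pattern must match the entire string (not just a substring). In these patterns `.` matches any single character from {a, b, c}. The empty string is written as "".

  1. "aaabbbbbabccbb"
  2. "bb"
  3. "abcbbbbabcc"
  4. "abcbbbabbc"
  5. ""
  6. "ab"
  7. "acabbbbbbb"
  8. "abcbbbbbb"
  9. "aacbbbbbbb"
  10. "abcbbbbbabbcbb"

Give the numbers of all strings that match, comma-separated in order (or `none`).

1 → match
2 → match
3 → match
4 → match
5 → match
6 → no match
7 → match
8 → match
9 → match
10 → match

1, 2, 3, 4, 5, 7, 8, 9, 10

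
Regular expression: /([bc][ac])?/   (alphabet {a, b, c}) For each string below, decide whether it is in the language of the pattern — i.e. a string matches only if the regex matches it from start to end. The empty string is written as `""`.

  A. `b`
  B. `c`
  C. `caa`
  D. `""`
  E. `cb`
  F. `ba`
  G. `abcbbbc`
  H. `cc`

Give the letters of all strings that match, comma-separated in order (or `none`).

D, F, H

A → no match
B → no match
C → no match
D → match
E → no match
F → match
G → no match
H → match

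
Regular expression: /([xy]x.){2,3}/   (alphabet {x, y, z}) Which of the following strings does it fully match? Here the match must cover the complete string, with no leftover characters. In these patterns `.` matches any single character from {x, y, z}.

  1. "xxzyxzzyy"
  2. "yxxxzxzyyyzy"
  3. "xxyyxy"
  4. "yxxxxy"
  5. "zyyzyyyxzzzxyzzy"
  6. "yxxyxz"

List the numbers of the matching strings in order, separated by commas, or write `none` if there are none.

1 → no match
2 → no match
3 → match
4 → match
5 → no match
6 → match

3, 4, 6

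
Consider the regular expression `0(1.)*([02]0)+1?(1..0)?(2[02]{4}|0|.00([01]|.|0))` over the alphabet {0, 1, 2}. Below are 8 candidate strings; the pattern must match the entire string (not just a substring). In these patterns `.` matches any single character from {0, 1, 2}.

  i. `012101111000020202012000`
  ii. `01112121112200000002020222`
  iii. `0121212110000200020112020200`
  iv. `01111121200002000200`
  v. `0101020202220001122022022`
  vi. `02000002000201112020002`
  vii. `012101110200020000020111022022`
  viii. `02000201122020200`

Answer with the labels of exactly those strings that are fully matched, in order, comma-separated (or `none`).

i → match
ii → match
iii → match
iv → match
v → no match
vi → match
vii → match
viii → match

i, ii, iii, iv, vi, vii, viii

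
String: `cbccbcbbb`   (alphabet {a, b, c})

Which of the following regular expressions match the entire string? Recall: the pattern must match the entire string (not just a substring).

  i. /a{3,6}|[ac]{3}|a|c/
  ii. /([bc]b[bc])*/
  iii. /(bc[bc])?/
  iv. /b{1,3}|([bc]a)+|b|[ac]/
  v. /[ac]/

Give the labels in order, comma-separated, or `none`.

ii

i → no match
ii → match
iii → no match
iv → no match
v → no match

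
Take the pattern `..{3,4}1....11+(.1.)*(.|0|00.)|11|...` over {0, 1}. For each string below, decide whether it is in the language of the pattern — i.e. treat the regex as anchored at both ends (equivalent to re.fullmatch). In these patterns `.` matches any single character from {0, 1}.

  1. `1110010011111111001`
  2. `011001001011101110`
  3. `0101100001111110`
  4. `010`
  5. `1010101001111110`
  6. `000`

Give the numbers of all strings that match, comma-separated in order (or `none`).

1, 3, 4, 5, 6

1 → match
2 → no match
3 → match
4 → match
5 → match
6 → match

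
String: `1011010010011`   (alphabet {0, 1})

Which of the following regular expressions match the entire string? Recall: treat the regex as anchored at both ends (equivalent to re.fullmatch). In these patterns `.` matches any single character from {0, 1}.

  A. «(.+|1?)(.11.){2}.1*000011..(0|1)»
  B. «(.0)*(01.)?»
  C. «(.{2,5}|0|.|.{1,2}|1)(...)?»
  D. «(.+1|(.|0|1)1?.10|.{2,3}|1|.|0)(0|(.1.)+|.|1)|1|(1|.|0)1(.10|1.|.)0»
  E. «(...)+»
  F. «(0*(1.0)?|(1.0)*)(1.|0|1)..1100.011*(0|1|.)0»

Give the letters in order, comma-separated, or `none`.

D

A → no match
B → no match
C → no match
D → match
E → no match
F → no match — must end with `0`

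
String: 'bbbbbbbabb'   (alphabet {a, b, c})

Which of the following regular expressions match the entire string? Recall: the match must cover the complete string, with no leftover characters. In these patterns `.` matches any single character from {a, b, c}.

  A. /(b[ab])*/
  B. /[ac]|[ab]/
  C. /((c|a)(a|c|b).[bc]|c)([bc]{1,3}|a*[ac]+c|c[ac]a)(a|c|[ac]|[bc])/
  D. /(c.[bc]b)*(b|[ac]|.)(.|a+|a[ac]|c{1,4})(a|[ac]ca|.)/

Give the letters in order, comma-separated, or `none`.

A → match
B → no match
C → no match
D → no match

A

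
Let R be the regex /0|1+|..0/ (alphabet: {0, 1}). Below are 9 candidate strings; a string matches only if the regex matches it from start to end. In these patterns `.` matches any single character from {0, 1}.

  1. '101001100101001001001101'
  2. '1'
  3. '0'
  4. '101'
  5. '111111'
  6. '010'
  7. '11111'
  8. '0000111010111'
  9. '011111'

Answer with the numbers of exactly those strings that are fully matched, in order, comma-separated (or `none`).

2, 3, 5, 6, 7

1 → no match
2 → match
3 → match
4 → no match
5 → match
6 → match
7 → match
8 → no match
9 → no match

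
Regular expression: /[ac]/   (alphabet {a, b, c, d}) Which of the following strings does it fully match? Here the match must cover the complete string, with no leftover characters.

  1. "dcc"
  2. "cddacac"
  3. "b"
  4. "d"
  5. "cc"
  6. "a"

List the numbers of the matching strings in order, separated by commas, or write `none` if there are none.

6

1 → no match
2 → no match
3 → no match
4 → no match
5 → no match
6 → match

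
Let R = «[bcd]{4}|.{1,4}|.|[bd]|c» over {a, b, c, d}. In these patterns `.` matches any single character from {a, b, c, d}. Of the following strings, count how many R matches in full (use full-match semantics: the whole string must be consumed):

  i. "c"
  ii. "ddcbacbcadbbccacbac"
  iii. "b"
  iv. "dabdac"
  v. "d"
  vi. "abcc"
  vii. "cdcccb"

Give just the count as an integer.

i. "c" → match
ii → no match
iii. "b" → match
iv. "dabdac" → no match
v. "d" → match
vi. "abcc" → match
vii. "cdcccb" → no match
Total matched: 4

4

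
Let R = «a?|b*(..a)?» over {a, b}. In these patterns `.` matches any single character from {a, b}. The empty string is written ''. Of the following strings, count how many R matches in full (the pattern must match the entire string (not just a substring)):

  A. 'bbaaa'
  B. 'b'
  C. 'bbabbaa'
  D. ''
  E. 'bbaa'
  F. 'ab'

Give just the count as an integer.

A → match
B → match
C → no match
D → match
E → match
F → no match
Total matched: 4

4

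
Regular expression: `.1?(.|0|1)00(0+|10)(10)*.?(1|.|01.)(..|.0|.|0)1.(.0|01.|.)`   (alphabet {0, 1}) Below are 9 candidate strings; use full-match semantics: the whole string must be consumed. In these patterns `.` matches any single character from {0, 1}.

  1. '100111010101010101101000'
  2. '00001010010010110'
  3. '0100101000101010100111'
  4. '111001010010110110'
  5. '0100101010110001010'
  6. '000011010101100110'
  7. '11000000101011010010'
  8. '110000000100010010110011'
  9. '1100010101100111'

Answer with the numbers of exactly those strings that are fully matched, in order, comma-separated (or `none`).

7, 9

1 → no match
2 → no match
3 → no match
4 → no match
5 → no match
6 → no match
7 → match
8 → no match
9 → match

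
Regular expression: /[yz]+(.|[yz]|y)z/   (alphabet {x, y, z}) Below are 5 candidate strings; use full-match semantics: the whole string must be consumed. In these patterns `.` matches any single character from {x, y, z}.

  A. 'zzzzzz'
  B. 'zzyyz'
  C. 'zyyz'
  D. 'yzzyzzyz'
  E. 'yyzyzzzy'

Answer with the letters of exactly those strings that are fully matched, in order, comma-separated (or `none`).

A → match
B → match
C → match
D → match
E → no match — must end with 'z'

A, B, C, D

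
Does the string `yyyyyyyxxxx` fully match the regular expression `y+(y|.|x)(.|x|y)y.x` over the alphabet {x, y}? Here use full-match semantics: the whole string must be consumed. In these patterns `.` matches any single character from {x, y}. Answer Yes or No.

No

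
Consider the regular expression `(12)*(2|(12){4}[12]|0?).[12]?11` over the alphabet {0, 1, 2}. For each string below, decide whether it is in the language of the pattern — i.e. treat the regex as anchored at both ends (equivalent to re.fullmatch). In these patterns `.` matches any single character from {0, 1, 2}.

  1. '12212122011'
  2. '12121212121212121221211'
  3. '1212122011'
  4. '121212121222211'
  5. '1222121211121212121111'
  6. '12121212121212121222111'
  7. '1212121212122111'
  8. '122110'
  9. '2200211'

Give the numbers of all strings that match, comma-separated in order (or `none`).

2, 3, 4, 6, 7

1. '12212122011' → no match
2 → match
3. '1212122011' → match
4 → match
5 → no match
6 → match
7 → match
8. '122110' → no match — must end with '11'
9. '2200211' → no match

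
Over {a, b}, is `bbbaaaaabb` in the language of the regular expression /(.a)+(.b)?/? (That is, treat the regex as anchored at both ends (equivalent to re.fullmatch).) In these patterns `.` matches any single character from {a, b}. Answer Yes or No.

No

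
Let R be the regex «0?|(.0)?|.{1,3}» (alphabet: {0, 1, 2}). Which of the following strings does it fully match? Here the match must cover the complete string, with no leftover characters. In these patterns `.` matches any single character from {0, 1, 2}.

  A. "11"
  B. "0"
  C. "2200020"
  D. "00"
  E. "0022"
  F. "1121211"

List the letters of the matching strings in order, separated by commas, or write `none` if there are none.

A → match
B → match
C → no match
D → match
E → no match
F → no match

A, B, D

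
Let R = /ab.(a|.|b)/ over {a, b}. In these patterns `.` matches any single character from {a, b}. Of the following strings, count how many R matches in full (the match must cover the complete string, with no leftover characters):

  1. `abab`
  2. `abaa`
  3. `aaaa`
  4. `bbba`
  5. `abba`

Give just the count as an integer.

1 → match
2 → match
3 → no match — must start with `ab`
4 → no match — must start with `ab`
5 → match
Total matched: 3

3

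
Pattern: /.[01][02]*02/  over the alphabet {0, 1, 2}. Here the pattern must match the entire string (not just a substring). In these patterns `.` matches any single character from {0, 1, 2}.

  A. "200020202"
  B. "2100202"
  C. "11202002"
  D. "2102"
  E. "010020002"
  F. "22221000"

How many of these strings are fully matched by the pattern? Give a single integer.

5

A → match
B → match
C → match
D → match
E → match
F → no match — must end with "02"
Total matched: 5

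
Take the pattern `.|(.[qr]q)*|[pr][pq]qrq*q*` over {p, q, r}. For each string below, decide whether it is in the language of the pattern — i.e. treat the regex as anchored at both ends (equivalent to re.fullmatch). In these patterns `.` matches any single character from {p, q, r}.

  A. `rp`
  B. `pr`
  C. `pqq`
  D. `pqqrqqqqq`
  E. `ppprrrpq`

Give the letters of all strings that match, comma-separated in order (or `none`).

A → no match
B → no match
C → match
D → match
E → no match

C, D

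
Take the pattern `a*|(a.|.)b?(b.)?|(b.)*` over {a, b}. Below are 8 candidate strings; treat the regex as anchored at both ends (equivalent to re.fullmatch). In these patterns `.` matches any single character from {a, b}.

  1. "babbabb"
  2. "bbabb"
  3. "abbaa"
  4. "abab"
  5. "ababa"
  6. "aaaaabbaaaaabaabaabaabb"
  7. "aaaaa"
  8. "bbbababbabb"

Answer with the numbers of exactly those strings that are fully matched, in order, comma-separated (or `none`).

7

1. "babbabb" → no match
2. "bbabb" → no match
3. "abbaa" → no match
4. "abab" → no match
5. "ababa" → no match
6 → no match
7. "aaaaa" → match
8. "bbbababbabb" → no match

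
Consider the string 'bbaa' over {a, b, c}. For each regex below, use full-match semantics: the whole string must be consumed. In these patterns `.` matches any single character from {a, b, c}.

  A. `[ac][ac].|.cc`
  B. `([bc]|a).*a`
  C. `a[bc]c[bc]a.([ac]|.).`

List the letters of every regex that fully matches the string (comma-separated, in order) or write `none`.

B

A → no match
B → match
C → no match — must start with 'a'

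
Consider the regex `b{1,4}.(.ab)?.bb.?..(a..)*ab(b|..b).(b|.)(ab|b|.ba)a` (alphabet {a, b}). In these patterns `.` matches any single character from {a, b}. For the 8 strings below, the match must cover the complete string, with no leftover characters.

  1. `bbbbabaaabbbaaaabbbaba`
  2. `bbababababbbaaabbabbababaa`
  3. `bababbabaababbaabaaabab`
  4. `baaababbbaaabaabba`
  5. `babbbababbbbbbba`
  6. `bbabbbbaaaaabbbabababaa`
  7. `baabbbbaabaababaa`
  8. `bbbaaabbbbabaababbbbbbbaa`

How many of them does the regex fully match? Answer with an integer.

1 → no match
2 → no match
3 → no match — must end with `a`
4 → no match
5 → match
6 → no match
7 → no match
8 → no match
Total matched: 1

1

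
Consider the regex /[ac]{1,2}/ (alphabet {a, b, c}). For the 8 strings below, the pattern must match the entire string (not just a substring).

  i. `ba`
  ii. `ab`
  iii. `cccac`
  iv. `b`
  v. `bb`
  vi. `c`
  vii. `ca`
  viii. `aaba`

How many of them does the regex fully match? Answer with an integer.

2

i → no match
ii → no match
iii → no match
iv → no match
v → no match
vi → match
vii → match
viii → no match
Total matched: 2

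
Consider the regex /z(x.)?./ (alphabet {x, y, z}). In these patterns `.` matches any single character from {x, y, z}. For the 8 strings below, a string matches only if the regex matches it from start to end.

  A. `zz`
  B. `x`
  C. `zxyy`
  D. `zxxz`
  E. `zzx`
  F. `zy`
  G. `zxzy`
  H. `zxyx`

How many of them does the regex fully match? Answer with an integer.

A → match
B → no match — must start with `z`
C → match
D → match
E → no match
F → match
G → match
H → match
Total matched: 6

6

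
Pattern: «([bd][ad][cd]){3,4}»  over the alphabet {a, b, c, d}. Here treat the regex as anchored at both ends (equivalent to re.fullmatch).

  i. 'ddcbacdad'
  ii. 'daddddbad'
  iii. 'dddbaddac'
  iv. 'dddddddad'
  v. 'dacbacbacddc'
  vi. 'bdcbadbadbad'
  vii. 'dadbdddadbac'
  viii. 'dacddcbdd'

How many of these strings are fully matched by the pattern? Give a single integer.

i → match
ii → match
iii → match
iv → match
v → match
vi → match
vii → match
viii → match
Total matched: 8

8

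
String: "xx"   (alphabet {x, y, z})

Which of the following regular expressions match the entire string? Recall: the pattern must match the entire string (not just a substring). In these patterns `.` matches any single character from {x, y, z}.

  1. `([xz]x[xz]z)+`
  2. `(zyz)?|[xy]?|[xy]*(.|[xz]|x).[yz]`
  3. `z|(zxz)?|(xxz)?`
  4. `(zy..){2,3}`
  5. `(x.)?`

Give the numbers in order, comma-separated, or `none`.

1 → no match — must end with "z"
2 → no match
3 → no match
4 → no match — must start with "zy"
5 → match

5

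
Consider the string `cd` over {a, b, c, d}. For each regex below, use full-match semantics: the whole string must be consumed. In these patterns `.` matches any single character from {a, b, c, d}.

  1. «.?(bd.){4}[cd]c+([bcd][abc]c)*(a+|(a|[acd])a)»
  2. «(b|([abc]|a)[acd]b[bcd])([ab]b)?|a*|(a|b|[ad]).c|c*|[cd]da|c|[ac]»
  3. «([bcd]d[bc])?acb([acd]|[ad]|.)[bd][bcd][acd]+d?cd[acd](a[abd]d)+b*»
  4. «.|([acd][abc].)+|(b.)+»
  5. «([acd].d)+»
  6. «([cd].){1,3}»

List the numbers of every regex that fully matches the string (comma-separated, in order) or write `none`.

1 → no match — must end with `a`
2 → no match
3 → no match
4 → no match
5 → no match
6 → match

6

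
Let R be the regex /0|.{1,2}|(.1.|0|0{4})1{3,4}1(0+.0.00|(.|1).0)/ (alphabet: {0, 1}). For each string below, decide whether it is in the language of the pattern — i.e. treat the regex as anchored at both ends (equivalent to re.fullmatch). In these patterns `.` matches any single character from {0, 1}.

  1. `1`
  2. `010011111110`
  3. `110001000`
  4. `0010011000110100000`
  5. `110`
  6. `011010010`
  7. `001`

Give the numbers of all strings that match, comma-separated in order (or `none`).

1

1 → match
2 → no match
3 → no match
4 → no match
5 → no match
6 → no match
7 → no match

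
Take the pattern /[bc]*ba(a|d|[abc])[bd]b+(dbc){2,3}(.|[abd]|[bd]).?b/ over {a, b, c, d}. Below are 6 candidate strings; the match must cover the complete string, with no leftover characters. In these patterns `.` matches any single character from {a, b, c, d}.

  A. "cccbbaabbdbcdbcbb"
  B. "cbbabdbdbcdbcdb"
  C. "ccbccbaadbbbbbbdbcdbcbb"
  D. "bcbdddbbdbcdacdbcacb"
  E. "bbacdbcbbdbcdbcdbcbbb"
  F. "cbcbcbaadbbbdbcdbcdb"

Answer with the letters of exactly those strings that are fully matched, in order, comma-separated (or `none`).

A, B, C, F

A → match
B → match
C → match
D → no match
E → no match
F → match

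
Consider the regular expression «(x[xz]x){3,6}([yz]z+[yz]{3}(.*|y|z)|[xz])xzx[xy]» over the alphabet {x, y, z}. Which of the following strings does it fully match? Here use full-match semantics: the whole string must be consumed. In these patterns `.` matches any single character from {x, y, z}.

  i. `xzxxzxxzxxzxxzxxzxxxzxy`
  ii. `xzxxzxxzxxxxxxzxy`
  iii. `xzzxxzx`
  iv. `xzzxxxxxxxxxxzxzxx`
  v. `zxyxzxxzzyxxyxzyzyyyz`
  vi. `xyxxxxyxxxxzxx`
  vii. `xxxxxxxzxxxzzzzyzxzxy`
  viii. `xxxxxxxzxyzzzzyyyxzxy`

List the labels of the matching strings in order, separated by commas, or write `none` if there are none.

i → match
ii → match
iii → no match
iv → no match
v → no match — must start with `x`
vi → no match
vii → no match
viii → match

i, ii, viii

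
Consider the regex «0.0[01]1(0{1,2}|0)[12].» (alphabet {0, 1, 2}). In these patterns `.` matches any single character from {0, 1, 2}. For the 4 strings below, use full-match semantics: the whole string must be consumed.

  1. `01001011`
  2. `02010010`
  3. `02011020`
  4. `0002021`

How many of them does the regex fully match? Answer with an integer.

2

1 → match
2 → no match
3 → match
4 → no match
Total matched: 2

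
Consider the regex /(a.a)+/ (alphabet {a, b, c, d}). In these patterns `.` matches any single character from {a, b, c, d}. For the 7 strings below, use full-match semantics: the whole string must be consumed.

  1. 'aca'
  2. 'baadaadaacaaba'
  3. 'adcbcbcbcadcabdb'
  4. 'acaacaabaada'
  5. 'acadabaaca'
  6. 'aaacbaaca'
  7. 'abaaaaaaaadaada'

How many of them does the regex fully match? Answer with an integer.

1 → match
2 → no match — must start with 'a'
3 → no match — must end with 'a'
4 → match
5 → no match
6 → no match
7 → match
Total matched: 3

3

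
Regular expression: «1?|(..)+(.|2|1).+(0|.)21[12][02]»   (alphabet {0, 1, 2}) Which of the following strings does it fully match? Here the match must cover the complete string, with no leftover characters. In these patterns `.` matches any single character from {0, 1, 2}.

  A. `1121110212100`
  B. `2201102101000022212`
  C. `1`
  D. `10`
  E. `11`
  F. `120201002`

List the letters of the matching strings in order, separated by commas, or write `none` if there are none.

A → no match
B → no match
C → match
D → no match
E → no match
F → no match

C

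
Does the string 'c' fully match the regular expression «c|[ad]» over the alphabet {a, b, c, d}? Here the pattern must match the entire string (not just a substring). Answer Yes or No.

Yes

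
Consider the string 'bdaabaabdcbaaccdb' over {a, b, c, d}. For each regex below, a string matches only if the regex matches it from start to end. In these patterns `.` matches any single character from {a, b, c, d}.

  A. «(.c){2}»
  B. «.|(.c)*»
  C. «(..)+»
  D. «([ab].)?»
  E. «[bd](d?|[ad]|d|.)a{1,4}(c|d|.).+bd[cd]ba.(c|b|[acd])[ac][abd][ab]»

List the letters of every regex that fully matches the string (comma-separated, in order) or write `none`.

A → no match — must end with 'c'
B → no match
C → no match
D → no match
E → match

E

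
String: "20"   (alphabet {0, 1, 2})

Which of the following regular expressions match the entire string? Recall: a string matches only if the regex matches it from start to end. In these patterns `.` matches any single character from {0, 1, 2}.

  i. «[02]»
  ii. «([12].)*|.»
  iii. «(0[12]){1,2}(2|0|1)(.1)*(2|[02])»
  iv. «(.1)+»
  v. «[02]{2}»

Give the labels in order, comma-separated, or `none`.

i → no match
ii → match
iii → no match — must start with "0"
iv → no match — must end with "1"
v → match

ii, v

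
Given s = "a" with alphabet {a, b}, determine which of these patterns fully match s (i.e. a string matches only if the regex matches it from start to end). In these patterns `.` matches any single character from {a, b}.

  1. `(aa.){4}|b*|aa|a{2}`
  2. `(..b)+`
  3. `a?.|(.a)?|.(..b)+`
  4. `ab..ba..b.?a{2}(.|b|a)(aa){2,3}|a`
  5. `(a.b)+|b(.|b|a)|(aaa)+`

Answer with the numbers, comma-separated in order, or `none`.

3, 4

1 → no match
2 → no match — must end with "b"
3 → match
4 → match
5 → no match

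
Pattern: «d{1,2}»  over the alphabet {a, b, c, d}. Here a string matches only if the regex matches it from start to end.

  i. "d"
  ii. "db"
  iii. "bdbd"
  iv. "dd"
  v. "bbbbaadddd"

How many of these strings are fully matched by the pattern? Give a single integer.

i → match
ii → no match — must end with "d"
iii → no match — must start with "d"
iv → match
v → no match — must start with "d"
Total matched: 2

2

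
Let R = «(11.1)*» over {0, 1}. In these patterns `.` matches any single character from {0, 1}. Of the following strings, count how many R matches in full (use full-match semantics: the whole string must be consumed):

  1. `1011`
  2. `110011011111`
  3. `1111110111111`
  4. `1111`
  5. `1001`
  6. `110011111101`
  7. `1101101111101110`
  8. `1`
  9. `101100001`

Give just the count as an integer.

1

1. `1011` → no match
2. `110011011111` → no match
3 → no match
4. `1111` → match
5. `1001` → no match
6. `110011111101` → no match
7 → no match
8. `1` → no match
9. `101100001` → no match
Total matched: 1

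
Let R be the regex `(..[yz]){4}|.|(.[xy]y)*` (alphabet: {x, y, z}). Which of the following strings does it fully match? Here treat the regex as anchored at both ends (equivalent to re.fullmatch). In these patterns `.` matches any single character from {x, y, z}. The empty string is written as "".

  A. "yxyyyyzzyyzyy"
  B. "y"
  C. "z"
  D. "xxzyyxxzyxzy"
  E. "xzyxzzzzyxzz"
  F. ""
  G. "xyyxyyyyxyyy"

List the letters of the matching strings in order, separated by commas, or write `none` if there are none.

B, C, E, F

A → no match
B → match
C → match
D → no match
E → match
F → match
G → no match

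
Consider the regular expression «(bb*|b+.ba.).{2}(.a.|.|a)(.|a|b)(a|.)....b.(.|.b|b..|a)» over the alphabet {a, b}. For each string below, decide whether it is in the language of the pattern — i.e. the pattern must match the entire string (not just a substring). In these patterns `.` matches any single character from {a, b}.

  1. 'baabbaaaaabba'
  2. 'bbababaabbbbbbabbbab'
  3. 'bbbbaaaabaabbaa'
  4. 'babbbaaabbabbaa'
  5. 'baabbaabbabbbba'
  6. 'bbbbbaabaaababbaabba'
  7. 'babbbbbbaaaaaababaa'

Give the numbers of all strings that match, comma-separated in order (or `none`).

1 → match
2 → match
3 → match
4 → no match
5 → match
6 → no match
7 → no match

1, 2, 3, 5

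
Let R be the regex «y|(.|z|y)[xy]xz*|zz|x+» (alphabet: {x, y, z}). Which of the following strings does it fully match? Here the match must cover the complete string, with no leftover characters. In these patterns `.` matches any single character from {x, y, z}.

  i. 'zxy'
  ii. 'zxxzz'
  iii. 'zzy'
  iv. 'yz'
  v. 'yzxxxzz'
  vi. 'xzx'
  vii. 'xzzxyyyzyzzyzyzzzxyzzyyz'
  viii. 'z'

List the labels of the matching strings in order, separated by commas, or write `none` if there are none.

i → no match
ii → match
iii → no match
iv → no match
v → no match
vi → no match
vii → no match
viii → no match

ii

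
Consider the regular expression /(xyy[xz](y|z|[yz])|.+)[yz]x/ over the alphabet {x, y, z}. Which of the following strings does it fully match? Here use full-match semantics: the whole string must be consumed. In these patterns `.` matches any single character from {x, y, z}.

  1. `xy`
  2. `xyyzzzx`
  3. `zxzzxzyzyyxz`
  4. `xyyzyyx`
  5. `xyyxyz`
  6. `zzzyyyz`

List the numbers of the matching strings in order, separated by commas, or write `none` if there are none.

2, 4

1 → no match — must end with `x`
2 → match
3 → no match — must end with `x`
4 → match
5 → no match — must end with `x`
6 → no match — must end with `x`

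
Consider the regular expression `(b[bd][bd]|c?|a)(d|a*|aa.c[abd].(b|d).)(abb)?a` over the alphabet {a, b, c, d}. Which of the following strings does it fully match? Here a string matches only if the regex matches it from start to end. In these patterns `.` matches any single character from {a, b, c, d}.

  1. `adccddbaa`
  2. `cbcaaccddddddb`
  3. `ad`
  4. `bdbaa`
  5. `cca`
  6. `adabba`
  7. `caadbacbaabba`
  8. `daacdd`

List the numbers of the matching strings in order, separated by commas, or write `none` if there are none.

4, 6

1 → no match
2 → no match — must end with `a`
3 → no match — must end with `a`
4 → match
5 → no match
6 → match
7 → no match
8 → no match — must end with `a`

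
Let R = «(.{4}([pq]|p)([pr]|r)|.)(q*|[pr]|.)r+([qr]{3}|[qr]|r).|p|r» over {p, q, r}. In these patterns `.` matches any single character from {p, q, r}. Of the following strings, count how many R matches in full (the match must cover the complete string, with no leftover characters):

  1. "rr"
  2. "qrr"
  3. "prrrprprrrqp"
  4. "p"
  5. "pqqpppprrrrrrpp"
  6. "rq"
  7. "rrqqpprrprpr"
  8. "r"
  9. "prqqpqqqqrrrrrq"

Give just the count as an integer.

1. "rr" → no match
2. "qrr" → no match
3. "prrrprprrrqp" → match
4. "p" → match
5 → no match
6. "rq" → no match
7. "rrqqpprrprpr" → no match
8. "r" → match
9 → no match
Total matched: 3

3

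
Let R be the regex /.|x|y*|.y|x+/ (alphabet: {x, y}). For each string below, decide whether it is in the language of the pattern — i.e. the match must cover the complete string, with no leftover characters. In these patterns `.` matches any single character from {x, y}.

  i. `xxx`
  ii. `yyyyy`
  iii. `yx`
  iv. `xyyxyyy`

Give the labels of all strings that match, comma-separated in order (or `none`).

i → match
ii → match
iii → no match
iv → no match

i, ii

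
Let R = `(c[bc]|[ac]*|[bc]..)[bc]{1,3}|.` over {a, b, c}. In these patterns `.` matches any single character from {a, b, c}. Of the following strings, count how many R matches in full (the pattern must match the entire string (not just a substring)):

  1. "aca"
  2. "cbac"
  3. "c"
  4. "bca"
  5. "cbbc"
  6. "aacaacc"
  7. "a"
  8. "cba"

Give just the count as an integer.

5

1 → no match
2 → match
3 → match
4 → no match
5 → match
6 → match
7 → match
8 → no match
Total matched: 5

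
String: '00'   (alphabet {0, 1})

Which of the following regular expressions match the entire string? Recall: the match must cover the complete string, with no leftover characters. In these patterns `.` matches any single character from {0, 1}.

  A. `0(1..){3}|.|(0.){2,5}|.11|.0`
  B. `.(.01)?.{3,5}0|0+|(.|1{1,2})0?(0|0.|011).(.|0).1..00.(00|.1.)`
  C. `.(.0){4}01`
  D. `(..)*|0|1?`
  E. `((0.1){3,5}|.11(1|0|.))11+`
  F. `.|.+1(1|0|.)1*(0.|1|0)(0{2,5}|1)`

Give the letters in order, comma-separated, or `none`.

A → match
B → match
C → no match — must end with '001'
D → match
E → no match — must end with '1'
F → no match

A, B, D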